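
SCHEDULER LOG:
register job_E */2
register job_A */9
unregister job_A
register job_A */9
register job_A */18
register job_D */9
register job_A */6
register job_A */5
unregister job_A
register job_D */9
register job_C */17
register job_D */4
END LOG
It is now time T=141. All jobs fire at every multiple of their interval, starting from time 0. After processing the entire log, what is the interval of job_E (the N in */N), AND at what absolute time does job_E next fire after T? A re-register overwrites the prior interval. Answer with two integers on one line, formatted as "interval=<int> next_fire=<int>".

Op 1: register job_E */2 -> active={job_E:*/2}
Op 2: register job_A */9 -> active={job_A:*/9, job_E:*/2}
Op 3: unregister job_A -> active={job_E:*/2}
Op 4: register job_A */9 -> active={job_A:*/9, job_E:*/2}
Op 5: register job_A */18 -> active={job_A:*/18, job_E:*/2}
Op 6: register job_D */9 -> active={job_A:*/18, job_D:*/9, job_E:*/2}
Op 7: register job_A */6 -> active={job_A:*/6, job_D:*/9, job_E:*/2}
Op 8: register job_A */5 -> active={job_A:*/5, job_D:*/9, job_E:*/2}
Op 9: unregister job_A -> active={job_D:*/9, job_E:*/2}
Op 10: register job_D */9 -> active={job_D:*/9, job_E:*/2}
Op 11: register job_C */17 -> active={job_C:*/17, job_D:*/9, job_E:*/2}
Op 12: register job_D */4 -> active={job_C:*/17, job_D:*/4, job_E:*/2}
Final interval of job_E = 2
Next fire of job_E after T=141: (141//2+1)*2 = 142

Answer: interval=2 next_fire=142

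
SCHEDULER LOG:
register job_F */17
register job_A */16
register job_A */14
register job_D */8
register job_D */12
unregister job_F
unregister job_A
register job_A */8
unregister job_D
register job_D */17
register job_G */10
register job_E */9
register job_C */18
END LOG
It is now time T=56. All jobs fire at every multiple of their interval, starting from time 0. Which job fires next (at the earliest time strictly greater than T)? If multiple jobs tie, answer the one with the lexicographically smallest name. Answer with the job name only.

Answer: job_G

Derivation:
Op 1: register job_F */17 -> active={job_F:*/17}
Op 2: register job_A */16 -> active={job_A:*/16, job_F:*/17}
Op 3: register job_A */14 -> active={job_A:*/14, job_F:*/17}
Op 4: register job_D */8 -> active={job_A:*/14, job_D:*/8, job_F:*/17}
Op 5: register job_D */12 -> active={job_A:*/14, job_D:*/12, job_F:*/17}
Op 6: unregister job_F -> active={job_A:*/14, job_D:*/12}
Op 7: unregister job_A -> active={job_D:*/12}
Op 8: register job_A */8 -> active={job_A:*/8, job_D:*/12}
Op 9: unregister job_D -> active={job_A:*/8}
Op 10: register job_D */17 -> active={job_A:*/8, job_D:*/17}
Op 11: register job_G */10 -> active={job_A:*/8, job_D:*/17, job_G:*/10}
Op 12: register job_E */9 -> active={job_A:*/8, job_D:*/17, job_E:*/9, job_G:*/10}
Op 13: register job_C */18 -> active={job_A:*/8, job_C:*/18, job_D:*/17, job_E:*/9, job_G:*/10}
  job_A: interval 8, next fire after T=56 is 64
  job_C: interval 18, next fire after T=56 is 72
  job_D: interval 17, next fire after T=56 is 68
  job_E: interval 9, next fire after T=56 is 63
  job_G: interval 10, next fire after T=56 is 60
Earliest = 60, winner (lex tiebreak) = job_G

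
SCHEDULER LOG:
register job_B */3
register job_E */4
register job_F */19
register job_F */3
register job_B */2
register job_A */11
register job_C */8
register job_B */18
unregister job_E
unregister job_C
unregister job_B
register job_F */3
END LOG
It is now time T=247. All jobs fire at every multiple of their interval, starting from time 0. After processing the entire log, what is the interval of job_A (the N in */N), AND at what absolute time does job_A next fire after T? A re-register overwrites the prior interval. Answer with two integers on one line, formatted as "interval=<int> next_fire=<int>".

Op 1: register job_B */3 -> active={job_B:*/3}
Op 2: register job_E */4 -> active={job_B:*/3, job_E:*/4}
Op 3: register job_F */19 -> active={job_B:*/3, job_E:*/4, job_F:*/19}
Op 4: register job_F */3 -> active={job_B:*/3, job_E:*/4, job_F:*/3}
Op 5: register job_B */2 -> active={job_B:*/2, job_E:*/4, job_F:*/3}
Op 6: register job_A */11 -> active={job_A:*/11, job_B:*/2, job_E:*/4, job_F:*/3}
Op 7: register job_C */8 -> active={job_A:*/11, job_B:*/2, job_C:*/8, job_E:*/4, job_F:*/3}
Op 8: register job_B */18 -> active={job_A:*/11, job_B:*/18, job_C:*/8, job_E:*/4, job_F:*/3}
Op 9: unregister job_E -> active={job_A:*/11, job_B:*/18, job_C:*/8, job_F:*/3}
Op 10: unregister job_C -> active={job_A:*/11, job_B:*/18, job_F:*/3}
Op 11: unregister job_B -> active={job_A:*/11, job_F:*/3}
Op 12: register job_F */3 -> active={job_A:*/11, job_F:*/3}
Final interval of job_A = 11
Next fire of job_A after T=247: (247//11+1)*11 = 253

Answer: interval=11 next_fire=253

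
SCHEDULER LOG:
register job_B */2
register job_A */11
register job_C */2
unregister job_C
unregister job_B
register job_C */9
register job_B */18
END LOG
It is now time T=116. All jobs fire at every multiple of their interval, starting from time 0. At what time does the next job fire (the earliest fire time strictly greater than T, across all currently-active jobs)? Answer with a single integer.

Op 1: register job_B */2 -> active={job_B:*/2}
Op 2: register job_A */11 -> active={job_A:*/11, job_B:*/2}
Op 3: register job_C */2 -> active={job_A:*/11, job_B:*/2, job_C:*/2}
Op 4: unregister job_C -> active={job_A:*/11, job_B:*/2}
Op 5: unregister job_B -> active={job_A:*/11}
Op 6: register job_C */9 -> active={job_A:*/11, job_C:*/9}
Op 7: register job_B */18 -> active={job_A:*/11, job_B:*/18, job_C:*/9}
  job_A: interval 11, next fire after T=116 is 121
  job_B: interval 18, next fire after T=116 is 126
  job_C: interval 9, next fire after T=116 is 117
Earliest fire time = 117 (job job_C)

Answer: 117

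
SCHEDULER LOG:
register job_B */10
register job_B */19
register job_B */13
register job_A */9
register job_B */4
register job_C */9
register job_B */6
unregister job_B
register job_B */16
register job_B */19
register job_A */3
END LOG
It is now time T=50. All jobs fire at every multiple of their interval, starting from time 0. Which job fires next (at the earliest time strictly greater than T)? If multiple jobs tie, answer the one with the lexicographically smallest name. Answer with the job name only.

Op 1: register job_B */10 -> active={job_B:*/10}
Op 2: register job_B */19 -> active={job_B:*/19}
Op 3: register job_B */13 -> active={job_B:*/13}
Op 4: register job_A */9 -> active={job_A:*/9, job_B:*/13}
Op 5: register job_B */4 -> active={job_A:*/9, job_B:*/4}
Op 6: register job_C */9 -> active={job_A:*/9, job_B:*/4, job_C:*/9}
Op 7: register job_B */6 -> active={job_A:*/9, job_B:*/6, job_C:*/9}
Op 8: unregister job_B -> active={job_A:*/9, job_C:*/9}
Op 9: register job_B */16 -> active={job_A:*/9, job_B:*/16, job_C:*/9}
Op 10: register job_B */19 -> active={job_A:*/9, job_B:*/19, job_C:*/9}
Op 11: register job_A */3 -> active={job_A:*/3, job_B:*/19, job_C:*/9}
  job_A: interval 3, next fire after T=50 is 51
  job_B: interval 19, next fire after T=50 is 57
  job_C: interval 9, next fire after T=50 is 54
Earliest = 51, winner (lex tiebreak) = job_A

Answer: job_A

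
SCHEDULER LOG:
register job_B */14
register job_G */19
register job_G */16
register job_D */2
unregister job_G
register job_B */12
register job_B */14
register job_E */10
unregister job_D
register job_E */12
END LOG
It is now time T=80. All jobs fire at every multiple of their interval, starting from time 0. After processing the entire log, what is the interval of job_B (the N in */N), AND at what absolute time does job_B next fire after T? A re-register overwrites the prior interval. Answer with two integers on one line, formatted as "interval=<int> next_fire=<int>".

Answer: interval=14 next_fire=84

Derivation:
Op 1: register job_B */14 -> active={job_B:*/14}
Op 2: register job_G */19 -> active={job_B:*/14, job_G:*/19}
Op 3: register job_G */16 -> active={job_B:*/14, job_G:*/16}
Op 4: register job_D */2 -> active={job_B:*/14, job_D:*/2, job_G:*/16}
Op 5: unregister job_G -> active={job_B:*/14, job_D:*/2}
Op 6: register job_B */12 -> active={job_B:*/12, job_D:*/2}
Op 7: register job_B */14 -> active={job_B:*/14, job_D:*/2}
Op 8: register job_E */10 -> active={job_B:*/14, job_D:*/2, job_E:*/10}
Op 9: unregister job_D -> active={job_B:*/14, job_E:*/10}
Op 10: register job_E */12 -> active={job_B:*/14, job_E:*/12}
Final interval of job_B = 14
Next fire of job_B after T=80: (80//14+1)*14 = 84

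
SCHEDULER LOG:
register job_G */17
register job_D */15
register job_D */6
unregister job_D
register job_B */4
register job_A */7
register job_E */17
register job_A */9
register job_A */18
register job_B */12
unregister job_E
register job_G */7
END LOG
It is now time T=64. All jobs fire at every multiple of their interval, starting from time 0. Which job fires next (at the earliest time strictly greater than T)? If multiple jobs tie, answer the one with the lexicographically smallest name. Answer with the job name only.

Answer: job_G

Derivation:
Op 1: register job_G */17 -> active={job_G:*/17}
Op 2: register job_D */15 -> active={job_D:*/15, job_G:*/17}
Op 3: register job_D */6 -> active={job_D:*/6, job_G:*/17}
Op 4: unregister job_D -> active={job_G:*/17}
Op 5: register job_B */4 -> active={job_B:*/4, job_G:*/17}
Op 6: register job_A */7 -> active={job_A:*/7, job_B:*/4, job_G:*/17}
Op 7: register job_E */17 -> active={job_A:*/7, job_B:*/4, job_E:*/17, job_G:*/17}
Op 8: register job_A */9 -> active={job_A:*/9, job_B:*/4, job_E:*/17, job_G:*/17}
Op 9: register job_A */18 -> active={job_A:*/18, job_B:*/4, job_E:*/17, job_G:*/17}
Op 10: register job_B */12 -> active={job_A:*/18, job_B:*/12, job_E:*/17, job_G:*/17}
Op 11: unregister job_E -> active={job_A:*/18, job_B:*/12, job_G:*/17}
Op 12: register job_G */7 -> active={job_A:*/18, job_B:*/12, job_G:*/7}
  job_A: interval 18, next fire after T=64 is 72
  job_B: interval 12, next fire after T=64 is 72
  job_G: interval 7, next fire after T=64 is 70
Earliest = 70, winner (lex tiebreak) = job_G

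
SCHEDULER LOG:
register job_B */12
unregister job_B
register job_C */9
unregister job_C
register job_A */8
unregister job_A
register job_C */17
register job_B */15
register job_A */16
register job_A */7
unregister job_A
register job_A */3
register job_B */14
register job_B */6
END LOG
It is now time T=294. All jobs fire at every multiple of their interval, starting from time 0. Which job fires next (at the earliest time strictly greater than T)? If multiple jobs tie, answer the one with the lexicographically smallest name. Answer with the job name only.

Op 1: register job_B */12 -> active={job_B:*/12}
Op 2: unregister job_B -> active={}
Op 3: register job_C */9 -> active={job_C:*/9}
Op 4: unregister job_C -> active={}
Op 5: register job_A */8 -> active={job_A:*/8}
Op 6: unregister job_A -> active={}
Op 7: register job_C */17 -> active={job_C:*/17}
Op 8: register job_B */15 -> active={job_B:*/15, job_C:*/17}
Op 9: register job_A */16 -> active={job_A:*/16, job_B:*/15, job_C:*/17}
Op 10: register job_A */7 -> active={job_A:*/7, job_B:*/15, job_C:*/17}
Op 11: unregister job_A -> active={job_B:*/15, job_C:*/17}
Op 12: register job_A */3 -> active={job_A:*/3, job_B:*/15, job_C:*/17}
Op 13: register job_B */14 -> active={job_A:*/3, job_B:*/14, job_C:*/17}
Op 14: register job_B */6 -> active={job_A:*/3, job_B:*/6, job_C:*/17}
  job_A: interval 3, next fire after T=294 is 297
  job_B: interval 6, next fire after T=294 is 300
  job_C: interval 17, next fire after T=294 is 306
Earliest = 297, winner (lex tiebreak) = job_A

Answer: job_A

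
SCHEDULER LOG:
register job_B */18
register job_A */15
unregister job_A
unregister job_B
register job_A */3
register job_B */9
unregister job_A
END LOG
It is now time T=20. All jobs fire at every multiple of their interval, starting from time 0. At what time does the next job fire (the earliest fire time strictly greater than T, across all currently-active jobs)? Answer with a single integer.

Op 1: register job_B */18 -> active={job_B:*/18}
Op 2: register job_A */15 -> active={job_A:*/15, job_B:*/18}
Op 3: unregister job_A -> active={job_B:*/18}
Op 4: unregister job_B -> active={}
Op 5: register job_A */3 -> active={job_A:*/3}
Op 6: register job_B */9 -> active={job_A:*/3, job_B:*/9}
Op 7: unregister job_A -> active={job_B:*/9}
  job_B: interval 9, next fire after T=20 is 27
Earliest fire time = 27 (job job_B)

Answer: 27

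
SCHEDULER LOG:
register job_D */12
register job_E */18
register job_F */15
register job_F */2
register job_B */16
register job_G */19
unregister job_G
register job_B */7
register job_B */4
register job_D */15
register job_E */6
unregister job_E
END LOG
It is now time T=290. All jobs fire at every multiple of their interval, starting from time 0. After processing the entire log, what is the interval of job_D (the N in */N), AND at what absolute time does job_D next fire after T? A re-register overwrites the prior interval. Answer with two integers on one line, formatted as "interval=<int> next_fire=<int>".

Answer: interval=15 next_fire=300

Derivation:
Op 1: register job_D */12 -> active={job_D:*/12}
Op 2: register job_E */18 -> active={job_D:*/12, job_E:*/18}
Op 3: register job_F */15 -> active={job_D:*/12, job_E:*/18, job_F:*/15}
Op 4: register job_F */2 -> active={job_D:*/12, job_E:*/18, job_F:*/2}
Op 5: register job_B */16 -> active={job_B:*/16, job_D:*/12, job_E:*/18, job_F:*/2}
Op 6: register job_G */19 -> active={job_B:*/16, job_D:*/12, job_E:*/18, job_F:*/2, job_G:*/19}
Op 7: unregister job_G -> active={job_B:*/16, job_D:*/12, job_E:*/18, job_F:*/2}
Op 8: register job_B */7 -> active={job_B:*/7, job_D:*/12, job_E:*/18, job_F:*/2}
Op 9: register job_B */4 -> active={job_B:*/4, job_D:*/12, job_E:*/18, job_F:*/2}
Op 10: register job_D */15 -> active={job_B:*/4, job_D:*/15, job_E:*/18, job_F:*/2}
Op 11: register job_E */6 -> active={job_B:*/4, job_D:*/15, job_E:*/6, job_F:*/2}
Op 12: unregister job_E -> active={job_B:*/4, job_D:*/15, job_F:*/2}
Final interval of job_D = 15
Next fire of job_D after T=290: (290//15+1)*15 = 300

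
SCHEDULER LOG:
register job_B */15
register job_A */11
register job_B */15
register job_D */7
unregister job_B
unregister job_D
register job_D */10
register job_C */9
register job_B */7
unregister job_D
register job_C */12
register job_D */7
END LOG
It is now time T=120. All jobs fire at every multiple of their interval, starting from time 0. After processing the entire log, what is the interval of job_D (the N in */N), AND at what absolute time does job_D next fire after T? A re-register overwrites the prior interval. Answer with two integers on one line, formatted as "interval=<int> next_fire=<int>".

Op 1: register job_B */15 -> active={job_B:*/15}
Op 2: register job_A */11 -> active={job_A:*/11, job_B:*/15}
Op 3: register job_B */15 -> active={job_A:*/11, job_B:*/15}
Op 4: register job_D */7 -> active={job_A:*/11, job_B:*/15, job_D:*/7}
Op 5: unregister job_B -> active={job_A:*/11, job_D:*/7}
Op 6: unregister job_D -> active={job_A:*/11}
Op 7: register job_D */10 -> active={job_A:*/11, job_D:*/10}
Op 8: register job_C */9 -> active={job_A:*/11, job_C:*/9, job_D:*/10}
Op 9: register job_B */7 -> active={job_A:*/11, job_B:*/7, job_C:*/9, job_D:*/10}
Op 10: unregister job_D -> active={job_A:*/11, job_B:*/7, job_C:*/9}
Op 11: register job_C */12 -> active={job_A:*/11, job_B:*/7, job_C:*/12}
Op 12: register job_D */7 -> active={job_A:*/11, job_B:*/7, job_C:*/12, job_D:*/7}
Final interval of job_D = 7
Next fire of job_D after T=120: (120//7+1)*7 = 126

Answer: interval=7 next_fire=126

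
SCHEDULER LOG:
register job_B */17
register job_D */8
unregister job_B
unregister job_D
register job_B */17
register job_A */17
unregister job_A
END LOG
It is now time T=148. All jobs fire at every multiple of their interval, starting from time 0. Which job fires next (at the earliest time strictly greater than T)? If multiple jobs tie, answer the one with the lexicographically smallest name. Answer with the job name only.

Op 1: register job_B */17 -> active={job_B:*/17}
Op 2: register job_D */8 -> active={job_B:*/17, job_D:*/8}
Op 3: unregister job_B -> active={job_D:*/8}
Op 4: unregister job_D -> active={}
Op 5: register job_B */17 -> active={job_B:*/17}
Op 6: register job_A */17 -> active={job_A:*/17, job_B:*/17}
Op 7: unregister job_A -> active={job_B:*/17}
  job_B: interval 17, next fire after T=148 is 153
Earliest = 153, winner (lex tiebreak) = job_B

Answer: job_B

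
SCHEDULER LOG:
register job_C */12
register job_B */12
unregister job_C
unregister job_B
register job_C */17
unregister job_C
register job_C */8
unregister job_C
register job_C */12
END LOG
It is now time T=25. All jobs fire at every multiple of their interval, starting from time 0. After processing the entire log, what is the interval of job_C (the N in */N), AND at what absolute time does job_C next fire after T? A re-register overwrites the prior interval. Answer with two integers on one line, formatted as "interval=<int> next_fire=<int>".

Op 1: register job_C */12 -> active={job_C:*/12}
Op 2: register job_B */12 -> active={job_B:*/12, job_C:*/12}
Op 3: unregister job_C -> active={job_B:*/12}
Op 4: unregister job_B -> active={}
Op 5: register job_C */17 -> active={job_C:*/17}
Op 6: unregister job_C -> active={}
Op 7: register job_C */8 -> active={job_C:*/8}
Op 8: unregister job_C -> active={}
Op 9: register job_C */12 -> active={job_C:*/12}
Final interval of job_C = 12
Next fire of job_C after T=25: (25//12+1)*12 = 36

Answer: interval=12 next_fire=36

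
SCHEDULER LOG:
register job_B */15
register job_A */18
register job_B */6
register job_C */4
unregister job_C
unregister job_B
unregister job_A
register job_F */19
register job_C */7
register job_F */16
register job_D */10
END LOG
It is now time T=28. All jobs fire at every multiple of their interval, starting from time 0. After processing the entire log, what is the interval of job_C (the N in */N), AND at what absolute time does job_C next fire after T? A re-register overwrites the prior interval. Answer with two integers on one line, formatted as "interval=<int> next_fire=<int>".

Op 1: register job_B */15 -> active={job_B:*/15}
Op 2: register job_A */18 -> active={job_A:*/18, job_B:*/15}
Op 3: register job_B */6 -> active={job_A:*/18, job_B:*/6}
Op 4: register job_C */4 -> active={job_A:*/18, job_B:*/6, job_C:*/4}
Op 5: unregister job_C -> active={job_A:*/18, job_B:*/6}
Op 6: unregister job_B -> active={job_A:*/18}
Op 7: unregister job_A -> active={}
Op 8: register job_F */19 -> active={job_F:*/19}
Op 9: register job_C */7 -> active={job_C:*/7, job_F:*/19}
Op 10: register job_F */16 -> active={job_C:*/7, job_F:*/16}
Op 11: register job_D */10 -> active={job_C:*/7, job_D:*/10, job_F:*/16}
Final interval of job_C = 7
Next fire of job_C after T=28: (28//7+1)*7 = 35

Answer: interval=7 next_fire=35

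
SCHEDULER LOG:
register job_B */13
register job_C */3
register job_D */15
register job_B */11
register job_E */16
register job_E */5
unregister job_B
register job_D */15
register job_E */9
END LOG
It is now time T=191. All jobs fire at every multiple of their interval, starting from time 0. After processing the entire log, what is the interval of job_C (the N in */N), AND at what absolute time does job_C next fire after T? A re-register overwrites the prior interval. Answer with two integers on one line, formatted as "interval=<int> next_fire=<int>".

Answer: interval=3 next_fire=192

Derivation:
Op 1: register job_B */13 -> active={job_B:*/13}
Op 2: register job_C */3 -> active={job_B:*/13, job_C:*/3}
Op 3: register job_D */15 -> active={job_B:*/13, job_C:*/3, job_D:*/15}
Op 4: register job_B */11 -> active={job_B:*/11, job_C:*/3, job_D:*/15}
Op 5: register job_E */16 -> active={job_B:*/11, job_C:*/3, job_D:*/15, job_E:*/16}
Op 6: register job_E */5 -> active={job_B:*/11, job_C:*/3, job_D:*/15, job_E:*/5}
Op 7: unregister job_B -> active={job_C:*/3, job_D:*/15, job_E:*/5}
Op 8: register job_D */15 -> active={job_C:*/3, job_D:*/15, job_E:*/5}
Op 9: register job_E */9 -> active={job_C:*/3, job_D:*/15, job_E:*/9}
Final interval of job_C = 3
Next fire of job_C after T=191: (191//3+1)*3 = 192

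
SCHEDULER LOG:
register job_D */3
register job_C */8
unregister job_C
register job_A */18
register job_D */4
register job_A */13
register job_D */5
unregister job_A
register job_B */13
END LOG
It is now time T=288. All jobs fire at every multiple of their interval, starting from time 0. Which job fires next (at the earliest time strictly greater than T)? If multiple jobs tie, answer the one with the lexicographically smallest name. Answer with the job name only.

Op 1: register job_D */3 -> active={job_D:*/3}
Op 2: register job_C */8 -> active={job_C:*/8, job_D:*/3}
Op 3: unregister job_C -> active={job_D:*/3}
Op 4: register job_A */18 -> active={job_A:*/18, job_D:*/3}
Op 5: register job_D */4 -> active={job_A:*/18, job_D:*/4}
Op 6: register job_A */13 -> active={job_A:*/13, job_D:*/4}
Op 7: register job_D */5 -> active={job_A:*/13, job_D:*/5}
Op 8: unregister job_A -> active={job_D:*/5}
Op 9: register job_B */13 -> active={job_B:*/13, job_D:*/5}
  job_B: interval 13, next fire after T=288 is 299
  job_D: interval 5, next fire after T=288 is 290
Earliest = 290, winner (lex tiebreak) = job_D

Answer: job_D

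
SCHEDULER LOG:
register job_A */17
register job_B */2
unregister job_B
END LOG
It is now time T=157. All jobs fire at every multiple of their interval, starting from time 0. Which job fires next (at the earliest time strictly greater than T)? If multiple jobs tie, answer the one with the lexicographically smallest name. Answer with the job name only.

Op 1: register job_A */17 -> active={job_A:*/17}
Op 2: register job_B */2 -> active={job_A:*/17, job_B:*/2}
Op 3: unregister job_B -> active={job_A:*/17}
  job_A: interval 17, next fire after T=157 is 170
Earliest = 170, winner (lex tiebreak) = job_A

Answer: job_A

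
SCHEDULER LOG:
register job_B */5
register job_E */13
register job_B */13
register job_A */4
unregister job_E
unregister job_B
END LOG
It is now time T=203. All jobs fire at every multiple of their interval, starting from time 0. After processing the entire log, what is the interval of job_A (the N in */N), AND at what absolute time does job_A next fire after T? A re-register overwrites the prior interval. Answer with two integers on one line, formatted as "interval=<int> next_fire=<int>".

Op 1: register job_B */5 -> active={job_B:*/5}
Op 2: register job_E */13 -> active={job_B:*/5, job_E:*/13}
Op 3: register job_B */13 -> active={job_B:*/13, job_E:*/13}
Op 4: register job_A */4 -> active={job_A:*/4, job_B:*/13, job_E:*/13}
Op 5: unregister job_E -> active={job_A:*/4, job_B:*/13}
Op 6: unregister job_B -> active={job_A:*/4}
Final interval of job_A = 4
Next fire of job_A after T=203: (203//4+1)*4 = 204

Answer: interval=4 next_fire=204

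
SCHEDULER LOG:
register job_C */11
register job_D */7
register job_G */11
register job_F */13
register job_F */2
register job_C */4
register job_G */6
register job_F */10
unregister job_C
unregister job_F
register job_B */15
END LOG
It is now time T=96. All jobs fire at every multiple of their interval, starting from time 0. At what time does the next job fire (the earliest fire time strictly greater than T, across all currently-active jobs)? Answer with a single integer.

Op 1: register job_C */11 -> active={job_C:*/11}
Op 2: register job_D */7 -> active={job_C:*/11, job_D:*/7}
Op 3: register job_G */11 -> active={job_C:*/11, job_D:*/7, job_G:*/11}
Op 4: register job_F */13 -> active={job_C:*/11, job_D:*/7, job_F:*/13, job_G:*/11}
Op 5: register job_F */2 -> active={job_C:*/11, job_D:*/7, job_F:*/2, job_G:*/11}
Op 6: register job_C */4 -> active={job_C:*/4, job_D:*/7, job_F:*/2, job_G:*/11}
Op 7: register job_G */6 -> active={job_C:*/4, job_D:*/7, job_F:*/2, job_G:*/6}
Op 8: register job_F */10 -> active={job_C:*/4, job_D:*/7, job_F:*/10, job_G:*/6}
Op 9: unregister job_C -> active={job_D:*/7, job_F:*/10, job_G:*/6}
Op 10: unregister job_F -> active={job_D:*/7, job_G:*/6}
Op 11: register job_B */15 -> active={job_B:*/15, job_D:*/7, job_G:*/6}
  job_B: interval 15, next fire after T=96 is 105
  job_D: interval 7, next fire after T=96 is 98
  job_G: interval 6, next fire after T=96 is 102
Earliest fire time = 98 (job job_D)

Answer: 98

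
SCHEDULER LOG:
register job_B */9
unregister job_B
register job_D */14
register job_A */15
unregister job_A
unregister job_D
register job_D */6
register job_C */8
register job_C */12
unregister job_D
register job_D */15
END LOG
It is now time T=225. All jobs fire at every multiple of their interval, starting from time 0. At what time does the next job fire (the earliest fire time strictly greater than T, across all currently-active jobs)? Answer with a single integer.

Answer: 228

Derivation:
Op 1: register job_B */9 -> active={job_B:*/9}
Op 2: unregister job_B -> active={}
Op 3: register job_D */14 -> active={job_D:*/14}
Op 4: register job_A */15 -> active={job_A:*/15, job_D:*/14}
Op 5: unregister job_A -> active={job_D:*/14}
Op 6: unregister job_D -> active={}
Op 7: register job_D */6 -> active={job_D:*/6}
Op 8: register job_C */8 -> active={job_C:*/8, job_D:*/6}
Op 9: register job_C */12 -> active={job_C:*/12, job_D:*/6}
Op 10: unregister job_D -> active={job_C:*/12}
Op 11: register job_D */15 -> active={job_C:*/12, job_D:*/15}
  job_C: interval 12, next fire after T=225 is 228
  job_D: interval 15, next fire after T=225 is 240
Earliest fire time = 228 (job job_C)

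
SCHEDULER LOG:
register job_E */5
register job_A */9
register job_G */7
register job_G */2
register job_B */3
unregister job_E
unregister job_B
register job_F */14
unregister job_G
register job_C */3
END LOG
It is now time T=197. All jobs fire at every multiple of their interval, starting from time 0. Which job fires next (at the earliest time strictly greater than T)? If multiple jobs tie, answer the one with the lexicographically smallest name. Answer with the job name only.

Answer: job_A

Derivation:
Op 1: register job_E */5 -> active={job_E:*/5}
Op 2: register job_A */9 -> active={job_A:*/9, job_E:*/5}
Op 3: register job_G */7 -> active={job_A:*/9, job_E:*/5, job_G:*/7}
Op 4: register job_G */2 -> active={job_A:*/9, job_E:*/5, job_G:*/2}
Op 5: register job_B */3 -> active={job_A:*/9, job_B:*/3, job_E:*/5, job_G:*/2}
Op 6: unregister job_E -> active={job_A:*/9, job_B:*/3, job_G:*/2}
Op 7: unregister job_B -> active={job_A:*/9, job_G:*/2}
Op 8: register job_F */14 -> active={job_A:*/9, job_F:*/14, job_G:*/2}
Op 9: unregister job_G -> active={job_A:*/9, job_F:*/14}
Op 10: register job_C */3 -> active={job_A:*/9, job_C:*/3, job_F:*/14}
  job_A: interval 9, next fire after T=197 is 198
  job_C: interval 3, next fire after T=197 is 198
  job_F: interval 14, next fire after T=197 is 210
Earliest = 198, winner (lex tiebreak) = job_A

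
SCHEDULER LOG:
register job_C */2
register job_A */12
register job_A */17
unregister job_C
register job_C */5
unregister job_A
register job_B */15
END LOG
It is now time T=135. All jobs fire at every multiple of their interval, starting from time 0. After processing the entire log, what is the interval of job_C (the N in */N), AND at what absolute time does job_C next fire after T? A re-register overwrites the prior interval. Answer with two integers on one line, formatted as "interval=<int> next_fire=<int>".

Answer: interval=5 next_fire=140

Derivation:
Op 1: register job_C */2 -> active={job_C:*/2}
Op 2: register job_A */12 -> active={job_A:*/12, job_C:*/2}
Op 3: register job_A */17 -> active={job_A:*/17, job_C:*/2}
Op 4: unregister job_C -> active={job_A:*/17}
Op 5: register job_C */5 -> active={job_A:*/17, job_C:*/5}
Op 6: unregister job_A -> active={job_C:*/5}
Op 7: register job_B */15 -> active={job_B:*/15, job_C:*/5}
Final interval of job_C = 5
Next fire of job_C after T=135: (135//5+1)*5 = 140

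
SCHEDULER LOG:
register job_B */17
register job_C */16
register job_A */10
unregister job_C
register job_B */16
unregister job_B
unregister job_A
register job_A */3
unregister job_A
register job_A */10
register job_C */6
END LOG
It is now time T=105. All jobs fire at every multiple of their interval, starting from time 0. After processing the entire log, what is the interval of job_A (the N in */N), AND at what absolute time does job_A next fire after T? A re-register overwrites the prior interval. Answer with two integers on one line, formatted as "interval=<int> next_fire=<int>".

Answer: interval=10 next_fire=110

Derivation:
Op 1: register job_B */17 -> active={job_B:*/17}
Op 2: register job_C */16 -> active={job_B:*/17, job_C:*/16}
Op 3: register job_A */10 -> active={job_A:*/10, job_B:*/17, job_C:*/16}
Op 4: unregister job_C -> active={job_A:*/10, job_B:*/17}
Op 5: register job_B */16 -> active={job_A:*/10, job_B:*/16}
Op 6: unregister job_B -> active={job_A:*/10}
Op 7: unregister job_A -> active={}
Op 8: register job_A */3 -> active={job_A:*/3}
Op 9: unregister job_A -> active={}
Op 10: register job_A */10 -> active={job_A:*/10}
Op 11: register job_C */6 -> active={job_A:*/10, job_C:*/6}
Final interval of job_A = 10
Next fire of job_A after T=105: (105//10+1)*10 = 110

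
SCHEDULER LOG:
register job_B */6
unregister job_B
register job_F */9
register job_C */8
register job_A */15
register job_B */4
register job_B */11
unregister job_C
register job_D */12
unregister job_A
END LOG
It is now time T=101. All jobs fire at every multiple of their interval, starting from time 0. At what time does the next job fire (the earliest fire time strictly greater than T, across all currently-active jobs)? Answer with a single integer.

Op 1: register job_B */6 -> active={job_B:*/6}
Op 2: unregister job_B -> active={}
Op 3: register job_F */9 -> active={job_F:*/9}
Op 4: register job_C */8 -> active={job_C:*/8, job_F:*/9}
Op 5: register job_A */15 -> active={job_A:*/15, job_C:*/8, job_F:*/9}
Op 6: register job_B */4 -> active={job_A:*/15, job_B:*/4, job_C:*/8, job_F:*/9}
Op 7: register job_B */11 -> active={job_A:*/15, job_B:*/11, job_C:*/8, job_F:*/9}
Op 8: unregister job_C -> active={job_A:*/15, job_B:*/11, job_F:*/9}
Op 9: register job_D */12 -> active={job_A:*/15, job_B:*/11, job_D:*/12, job_F:*/9}
Op 10: unregister job_A -> active={job_B:*/11, job_D:*/12, job_F:*/9}
  job_B: interval 11, next fire after T=101 is 110
  job_D: interval 12, next fire after T=101 is 108
  job_F: interval 9, next fire after T=101 is 108
Earliest fire time = 108 (job job_D)

Answer: 108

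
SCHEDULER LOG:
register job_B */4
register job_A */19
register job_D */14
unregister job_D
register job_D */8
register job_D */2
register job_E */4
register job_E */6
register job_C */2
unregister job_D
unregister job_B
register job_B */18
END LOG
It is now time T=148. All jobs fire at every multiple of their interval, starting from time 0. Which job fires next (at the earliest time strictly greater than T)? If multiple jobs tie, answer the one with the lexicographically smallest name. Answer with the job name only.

Answer: job_C

Derivation:
Op 1: register job_B */4 -> active={job_B:*/4}
Op 2: register job_A */19 -> active={job_A:*/19, job_B:*/4}
Op 3: register job_D */14 -> active={job_A:*/19, job_B:*/4, job_D:*/14}
Op 4: unregister job_D -> active={job_A:*/19, job_B:*/4}
Op 5: register job_D */8 -> active={job_A:*/19, job_B:*/4, job_D:*/8}
Op 6: register job_D */2 -> active={job_A:*/19, job_B:*/4, job_D:*/2}
Op 7: register job_E */4 -> active={job_A:*/19, job_B:*/4, job_D:*/2, job_E:*/4}
Op 8: register job_E */6 -> active={job_A:*/19, job_B:*/4, job_D:*/2, job_E:*/6}
Op 9: register job_C */2 -> active={job_A:*/19, job_B:*/4, job_C:*/2, job_D:*/2, job_E:*/6}
Op 10: unregister job_D -> active={job_A:*/19, job_B:*/4, job_C:*/2, job_E:*/6}
Op 11: unregister job_B -> active={job_A:*/19, job_C:*/2, job_E:*/6}
Op 12: register job_B */18 -> active={job_A:*/19, job_B:*/18, job_C:*/2, job_E:*/6}
  job_A: interval 19, next fire after T=148 is 152
  job_B: interval 18, next fire after T=148 is 162
  job_C: interval 2, next fire after T=148 is 150
  job_E: interval 6, next fire after T=148 is 150
Earliest = 150, winner (lex tiebreak) = job_C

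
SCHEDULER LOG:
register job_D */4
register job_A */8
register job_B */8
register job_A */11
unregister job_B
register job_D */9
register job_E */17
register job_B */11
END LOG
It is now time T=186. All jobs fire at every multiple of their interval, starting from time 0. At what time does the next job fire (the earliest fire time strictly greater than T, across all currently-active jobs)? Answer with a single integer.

Answer: 187

Derivation:
Op 1: register job_D */4 -> active={job_D:*/4}
Op 2: register job_A */8 -> active={job_A:*/8, job_D:*/4}
Op 3: register job_B */8 -> active={job_A:*/8, job_B:*/8, job_D:*/4}
Op 4: register job_A */11 -> active={job_A:*/11, job_B:*/8, job_D:*/4}
Op 5: unregister job_B -> active={job_A:*/11, job_D:*/4}
Op 6: register job_D */9 -> active={job_A:*/11, job_D:*/9}
Op 7: register job_E */17 -> active={job_A:*/11, job_D:*/9, job_E:*/17}
Op 8: register job_B */11 -> active={job_A:*/11, job_B:*/11, job_D:*/9, job_E:*/17}
  job_A: interval 11, next fire after T=186 is 187
  job_B: interval 11, next fire after T=186 is 187
  job_D: interval 9, next fire after T=186 is 189
  job_E: interval 17, next fire after T=186 is 187
Earliest fire time = 187 (job job_A)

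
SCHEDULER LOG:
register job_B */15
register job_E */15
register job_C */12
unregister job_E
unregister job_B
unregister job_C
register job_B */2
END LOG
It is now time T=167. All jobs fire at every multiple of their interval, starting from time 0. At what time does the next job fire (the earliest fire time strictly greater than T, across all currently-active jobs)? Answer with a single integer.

Op 1: register job_B */15 -> active={job_B:*/15}
Op 2: register job_E */15 -> active={job_B:*/15, job_E:*/15}
Op 3: register job_C */12 -> active={job_B:*/15, job_C:*/12, job_E:*/15}
Op 4: unregister job_E -> active={job_B:*/15, job_C:*/12}
Op 5: unregister job_B -> active={job_C:*/12}
Op 6: unregister job_C -> active={}
Op 7: register job_B */2 -> active={job_B:*/2}
  job_B: interval 2, next fire after T=167 is 168
Earliest fire time = 168 (job job_B)

Answer: 168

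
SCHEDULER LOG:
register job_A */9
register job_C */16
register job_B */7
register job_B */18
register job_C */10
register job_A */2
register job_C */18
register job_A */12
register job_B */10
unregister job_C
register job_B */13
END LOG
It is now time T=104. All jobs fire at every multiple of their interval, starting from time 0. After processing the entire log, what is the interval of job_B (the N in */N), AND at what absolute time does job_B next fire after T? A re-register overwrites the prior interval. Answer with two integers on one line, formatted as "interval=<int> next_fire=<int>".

Answer: interval=13 next_fire=117

Derivation:
Op 1: register job_A */9 -> active={job_A:*/9}
Op 2: register job_C */16 -> active={job_A:*/9, job_C:*/16}
Op 3: register job_B */7 -> active={job_A:*/9, job_B:*/7, job_C:*/16}
Op 4: register job_B */18 -> active={job_A:*/9, job_B:*/18, job_C:*/16}
Op 5: register job_C */10 -> active={job_A:*/9, job_B:*/18, job_C:*/10}
Op 6: register job_A */2 -> active={job_A:*/2, job_B:*/18, job_C:*/10}
Op 7: register job_C */18 -> active={job_A:*/2, job_B:*/18, job_C:*/18}
Op 8: register job_A */12 -> active={job_A:*/12, job_B:*/18, job_C:*/18}
Op 9: register job_B */10 -> active={job_A:*/12, job_B:*/10, job_C:*/18}
Op 10: unregister job_C -> active={job_A:*/12, job_B:*/10}
Op 11: register job_B */13 -> active={job_A:*/12, job_B:*/13}
Final interval of job_B = 13
Next fire of job_B after T=104: (104//13+1)*13 = 117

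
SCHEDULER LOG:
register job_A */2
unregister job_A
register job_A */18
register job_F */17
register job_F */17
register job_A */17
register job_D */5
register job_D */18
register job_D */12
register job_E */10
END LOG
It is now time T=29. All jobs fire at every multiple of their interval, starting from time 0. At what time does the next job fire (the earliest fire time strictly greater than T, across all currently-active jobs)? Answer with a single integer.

Answer: 30

Derivation:
Op 1: register job_A */2 -> active={job_A:*/2}
Op 2: unregister job_A -> active={}
Op 3: register job_A */18 -> active={job_A:*/18}
Op 4: register job_F */17 -> active={job_A:*/18, job_F:*/17}
Op 5: register job_F */17 -> active={job_A:*/18, job_F:*/17}
Op 6: register job_A */17 -> active={job_A:*/17, job_F:*/17}
Op 7: register job_D */5 -> active={job_A:*/17, job_D:*/5, job_F:*/17}
Op 8: register job_D */18 -> active={job_A:*/17, job_D:*/18, job_F:*/17}
Op 9: register job_D */12 -> active={job_A:*/17, job_D:*/12, job_F:*/17}
Op 10: register job_E */10 -> active={job_A:*/17, job_D:*/12, job_E:*/10, job_F:*/17}
  job_A: interval 17, next fire after T=29 is 34
  job_D: interval 12, next fire after T=29 is 36
  job_E: interval 10, next fire after T=29 is 30
  job_F: interval 17, next fire after T=29 is 34
Earliest fire time = 30 (job job_E)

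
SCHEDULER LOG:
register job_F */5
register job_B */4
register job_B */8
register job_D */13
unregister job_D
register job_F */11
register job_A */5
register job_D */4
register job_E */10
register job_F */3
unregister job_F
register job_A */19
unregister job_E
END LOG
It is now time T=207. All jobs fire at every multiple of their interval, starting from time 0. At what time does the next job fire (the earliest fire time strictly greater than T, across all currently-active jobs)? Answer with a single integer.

Op 1: register job_F */5 -> active={job_F:*/5}
Op 2: register job_B */4 -> active={job_B:*/4, job_F:*/5}
Op 3: register job_B */8 -> active={job_B:*/8, job_F:*/5}
Op 4: register job_D */13 -> active={job_B:*/8, job_D:*/13, job_F:*/5}
Op 5: unregister job_D -> active={job_B:*/8, job_F:*/5}
Op 6: register job_F */11 -> active={job_B:*/8, job_F:*/11}
Op 7: register job_A */5 -> active={job_A:*/5, job_B:*/8, job_F:*/11}
Op 8: register job_D */4 -> active={job_A:*/5, job_B:*/8, job_D:*/4, job_F:*/11}
Op 9: register job_E */10 -> active={job_A:*/5, job_B:*/8, job_D:*/4, job_E:*/10, job_F:*/11}
Op 10: register job_F */3 -> active={job_A:*/5, job_B:*/8, job_D:*/4, job_E:*/10, job_F:*/3}
Op 11: unregister job_F -> active={job_A:*/5, job_B:*/8, job_D:*/4, job_E:*/10}
Op 12: register job_A */19 -> active={job_A:*/19, job_B:*/8, job_D:*/4, job_E:*/10}
Op 13: unregister job_E -> active={job_A:*/19, job_B:*/8, job_D:*/4}
  job_A: interval 19, next fire after T=207 is 209
  job_B: interval 8, next fire after T=207 is 208
  job_D: interval 4, next fire after T=207 is 208
Earliest fire time = 208 (job job_B)

Answer: 208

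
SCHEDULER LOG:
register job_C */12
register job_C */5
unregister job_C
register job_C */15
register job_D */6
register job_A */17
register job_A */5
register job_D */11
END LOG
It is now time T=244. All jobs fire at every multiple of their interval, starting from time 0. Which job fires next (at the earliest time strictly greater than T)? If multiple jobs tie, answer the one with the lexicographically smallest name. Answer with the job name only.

Answer: job_A

Derivation:
Op 1: register job_C */12 -> active={job_C:*/12}
Op 2: register job_C */5 -> active={job_C:*/5}
Op 3: unregister job_C -> active={}
Op 4: register job_C */15 -> active={job_C:*/15}
Op 5: register job_D */6 -> active={job_C:*/15, job_D:*/6}
Op 6: register job_A */17 -> active={job_A:*/17, job_C:*/15, job_D:*/6}
Op 7: register job_A */5 -> active={job_A:*/5, job_C:*/15, job_D:*/6}
Op 8: register job_D */11 -> active={job_A:*/5, job_C:*/15, job_D:*/11}
  job_A: interval 5, next fire after T=244 is 245
  job_C: interval 15, next fire after T=244 is 255
  job_D: interval 11, next fire after T=244 is 253
Earliest = 245, winner (lex tiebreak) = job_A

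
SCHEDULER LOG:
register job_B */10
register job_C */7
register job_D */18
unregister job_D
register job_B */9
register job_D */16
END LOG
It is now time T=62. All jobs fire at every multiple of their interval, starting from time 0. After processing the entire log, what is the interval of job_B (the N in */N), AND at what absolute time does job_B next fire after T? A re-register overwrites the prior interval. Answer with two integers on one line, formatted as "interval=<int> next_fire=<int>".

Answer: interval=9 next_fire=63

Derivation:
Op 1: register job_B */10 -> active={job_B:*/10}
Op 2: register job_C */7 -> active={job_B:*/10, job_C:*/7}
Op 3: register job_D */18 -> active={job_B:*/10, job_C:*/7, job_D:*/18}
Op 4: unregister job_D -> active={job_B:*/10, job_C:*/7}
Op 5: register job_B */9 -> active={job_B:*/9, job_C:*/7}
Op 6: register job_D */16 -> active={job_B:*/9, job_C:*/7, job_D:*/16}
Final interval of job_B = 9
Next fire of job_B after T=62: (62//9+1)*9 = 63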